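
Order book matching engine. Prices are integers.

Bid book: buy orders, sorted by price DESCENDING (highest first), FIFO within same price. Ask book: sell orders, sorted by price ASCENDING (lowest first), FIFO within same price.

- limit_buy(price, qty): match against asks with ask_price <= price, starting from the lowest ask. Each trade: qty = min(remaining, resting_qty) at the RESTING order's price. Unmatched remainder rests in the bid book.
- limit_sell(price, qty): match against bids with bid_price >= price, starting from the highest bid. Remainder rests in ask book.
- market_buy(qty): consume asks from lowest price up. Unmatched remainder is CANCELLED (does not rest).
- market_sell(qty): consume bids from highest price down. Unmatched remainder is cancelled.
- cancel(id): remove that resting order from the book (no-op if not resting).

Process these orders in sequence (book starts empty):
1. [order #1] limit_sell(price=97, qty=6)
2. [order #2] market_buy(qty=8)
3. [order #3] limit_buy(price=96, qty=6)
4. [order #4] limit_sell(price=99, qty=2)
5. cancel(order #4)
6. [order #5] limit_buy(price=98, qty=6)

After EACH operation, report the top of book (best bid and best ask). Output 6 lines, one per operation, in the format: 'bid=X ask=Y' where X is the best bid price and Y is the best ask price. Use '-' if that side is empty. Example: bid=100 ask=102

After op 1 [order #1] limit_sell(price=97, qty=6): fills=none; bids=[-] asks=[#1:6@97]
After op 2 [order #2] market_buy(qty=8): fills=#2x#1:6@97; bids=[-] asks=[-]
After op 3 [order #3] limit_buy(price=96, qty=6): fills=none; bids=[#3:6@96] asks=[-]
After op 4 [order #4] limit_sell(price=99, qty=2): fills=none; bids=[#3:6@96] asks=[#4:2@99]
After op 5 cancel(order #4): fills=none; bids=[#3:6@96] asks=[-]
After op 6 [order #5] limit_buy(price=98, qty=6): fills=none; bids=[#5:6@98 #3:6@96] asks=[-]

Answer: bid=- ask=97
bid=- ask=-
bid=96 ask=-
bid=96 ask=99
bid=96 ask=-
bid=98 ask=-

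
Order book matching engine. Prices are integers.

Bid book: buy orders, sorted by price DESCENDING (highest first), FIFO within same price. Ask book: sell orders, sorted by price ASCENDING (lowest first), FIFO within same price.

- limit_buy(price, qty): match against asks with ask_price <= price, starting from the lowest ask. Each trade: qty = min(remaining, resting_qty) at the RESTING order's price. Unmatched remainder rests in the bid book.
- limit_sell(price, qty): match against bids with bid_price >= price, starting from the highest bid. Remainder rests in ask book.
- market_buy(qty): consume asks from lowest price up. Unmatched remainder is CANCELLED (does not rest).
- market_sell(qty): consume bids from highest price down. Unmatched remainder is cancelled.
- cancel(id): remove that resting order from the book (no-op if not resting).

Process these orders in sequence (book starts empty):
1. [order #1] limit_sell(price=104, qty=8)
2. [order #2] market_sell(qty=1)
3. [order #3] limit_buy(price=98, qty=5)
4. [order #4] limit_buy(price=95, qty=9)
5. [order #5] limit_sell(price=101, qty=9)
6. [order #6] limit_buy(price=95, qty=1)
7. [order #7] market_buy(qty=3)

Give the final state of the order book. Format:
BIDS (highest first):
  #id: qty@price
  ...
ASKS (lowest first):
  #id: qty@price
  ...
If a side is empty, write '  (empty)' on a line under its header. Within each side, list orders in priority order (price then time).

Answer: BIDS (highest first):
  #3: 5@98
  #4: 9@95
  #6: 1@95
ASKS (lowest first):
  #5: 6@101
  #1: 8@104

Derivation:
After op 1 [order #1] limit_sell(price=104, qty=8): fills=none; bids=[-] asks=[#1:8@104]
After op 2 [order #2] market_sell(qty=1): fills=none; bids=[-] asks=[#1:8@104]
After op 3 [order #3] limit_buy(price=98, qty=5): fills=none; bids=[#3:5@98] asks=[#1:8@104]
After op 4 [order #4] limit_buy(price=95, qty=9): fills=none; bids=[#3:5@98 #4:9@95] asks=[#1:8@104]
After op 5 [order #5] limit_sell(price=101, qty=9): fills=none; bids=[#3:5@98 #4:9@95] asks=[#5:9@101 #1:8@104]
After op 6 [order #6] limit_buy(price=95, qty=1): fills=none; bids=[#3:5@98 #4:9@95 #6:1@95] asks=[#5:9@101 #1:8@104]
After op 7 [order #7] market_buy(qty=3): fills=#7x#5:3@101; bids=[#3:5@98 #4:9@95 #6:1@95] asks=[#5:6@101 #1:8@104]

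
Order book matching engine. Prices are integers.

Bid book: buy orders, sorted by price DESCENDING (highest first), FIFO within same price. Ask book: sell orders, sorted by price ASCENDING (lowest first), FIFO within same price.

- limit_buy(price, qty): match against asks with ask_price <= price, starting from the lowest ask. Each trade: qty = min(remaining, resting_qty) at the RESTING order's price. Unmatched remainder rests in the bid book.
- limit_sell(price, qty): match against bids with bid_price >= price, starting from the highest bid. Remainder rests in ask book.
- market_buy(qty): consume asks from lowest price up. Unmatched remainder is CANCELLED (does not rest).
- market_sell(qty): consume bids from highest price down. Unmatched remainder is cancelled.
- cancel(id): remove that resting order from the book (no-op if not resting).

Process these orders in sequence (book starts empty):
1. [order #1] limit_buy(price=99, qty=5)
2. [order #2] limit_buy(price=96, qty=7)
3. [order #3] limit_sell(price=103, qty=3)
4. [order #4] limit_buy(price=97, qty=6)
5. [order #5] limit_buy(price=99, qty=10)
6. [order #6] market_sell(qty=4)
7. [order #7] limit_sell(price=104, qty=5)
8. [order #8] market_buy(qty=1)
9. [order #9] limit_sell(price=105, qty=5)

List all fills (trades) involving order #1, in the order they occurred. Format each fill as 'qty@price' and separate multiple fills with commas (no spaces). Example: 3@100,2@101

After op 1 [order #1] limit_buy(price=99, qty=5): fills=none; bids=[#1:5@99] asks=[-]
After op 2 [order #2] limit_buy(price=96, qty=7): fills=none; bids=[#1:5@99 #2:7@96] asks=[-]
After op 3 [order #3] limit_sell(price=103, qty=3): fills=none; bids=[#1:5@99 #2:7@96] asks=[#3:3@103]
After op 4 [order #4] limit_buy(price=97, qty=6): fills=none; bids=[#1:5@99 #4:6@97 #2:7@96] asks=[#3:3@103]
After op 5 [order #5] limit_buy(price=99, qty=10): fills=none; bids=[#1:5@99 #5:10@99 #4:6@97 #2:7@96] asks=[#3:3@103]
After op 6 [order #6] market_sell(qty=4): fills=#1x#6:4@99; bids=[#1:1@99 #5:10@99 #4:6@97 #2:7@96] asks=[#3:3@103]
After op 7 [order #7] limit_sell(price=104, qty=5): fills=none; bids=[#1:1@99 #5:10@99 #4:6@97 #2:7@96] asks=[#3:3@103 #7:5@104]
After op 8 [order #8] market_buy(qty=1): fills=#8x#3:1@103; bids=[#1:1@99 #5:10@99 #4:6@97 #2:7@96] asks=[#3:2@103 #7:5@104]
After op 9 [order #9] limit_sell(price=105, qty=5): fills=none; bids=[#1:1@99 #5:10@99 #4:6@97 #2:7@96] asks=[#3:2@103 #7:5@104 #9:5@105]

Answer: 4@99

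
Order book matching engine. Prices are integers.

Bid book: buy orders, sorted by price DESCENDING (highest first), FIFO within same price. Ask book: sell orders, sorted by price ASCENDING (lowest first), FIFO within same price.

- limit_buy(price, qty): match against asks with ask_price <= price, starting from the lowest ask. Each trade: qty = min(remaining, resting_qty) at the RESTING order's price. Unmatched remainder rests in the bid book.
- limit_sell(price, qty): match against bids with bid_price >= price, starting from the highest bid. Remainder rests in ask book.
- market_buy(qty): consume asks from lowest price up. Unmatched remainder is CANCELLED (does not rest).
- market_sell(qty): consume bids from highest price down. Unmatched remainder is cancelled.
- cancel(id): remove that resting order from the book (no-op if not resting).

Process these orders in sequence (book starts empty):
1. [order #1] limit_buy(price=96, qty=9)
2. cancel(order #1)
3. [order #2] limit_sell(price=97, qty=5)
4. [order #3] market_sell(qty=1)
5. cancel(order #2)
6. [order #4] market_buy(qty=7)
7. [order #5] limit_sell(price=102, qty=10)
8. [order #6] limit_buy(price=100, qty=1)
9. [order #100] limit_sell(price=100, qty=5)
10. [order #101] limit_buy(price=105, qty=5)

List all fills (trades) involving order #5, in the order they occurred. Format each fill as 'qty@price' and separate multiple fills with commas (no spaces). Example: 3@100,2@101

After op 1 [order #1] limit_buy(price=96, qty=9): fills=none; bids=[#1:9@96] asks=[-]
After op 2 cancel(order #1): fills=none; bids=[-] asks=[-]
After op 3 [order #2] limit_sell(price=97, qty=5): fills=none; bids=[-] asks=[#2:5@97]
After op 4 [order #3] market_sell(qty=1): fills=none; bids=[-] asks=[#2:5@97]
After op 5 cancel(order #2): fills=none; bids=[-] asks=[-]
After op 6 [order #4] market_buy(qty=7): fills=none; bids=[-] asks=[-]
After op 7 [order #5] limit_sell(price=102, qty=10): fills=none; bids=[-] asks=[#5:10@102]
After op 8 [order #6] limit_buy(price=100, qty=1): fills=none; bids=[#6:1@100] asks=[#5:10@102]
After op 9 [order #100] limit_sell(price=100, qty=5): fills=#6x#100:1@100; bids=[-] asks=[#100:4@100 #5:10@102]
After op 10 [order #101] limit_buy(price=105, qty=5): fills=#101x#100:4@100 #101x#5:1@102; bids=[-] asks=[#5:9@102]

Answer: 1@102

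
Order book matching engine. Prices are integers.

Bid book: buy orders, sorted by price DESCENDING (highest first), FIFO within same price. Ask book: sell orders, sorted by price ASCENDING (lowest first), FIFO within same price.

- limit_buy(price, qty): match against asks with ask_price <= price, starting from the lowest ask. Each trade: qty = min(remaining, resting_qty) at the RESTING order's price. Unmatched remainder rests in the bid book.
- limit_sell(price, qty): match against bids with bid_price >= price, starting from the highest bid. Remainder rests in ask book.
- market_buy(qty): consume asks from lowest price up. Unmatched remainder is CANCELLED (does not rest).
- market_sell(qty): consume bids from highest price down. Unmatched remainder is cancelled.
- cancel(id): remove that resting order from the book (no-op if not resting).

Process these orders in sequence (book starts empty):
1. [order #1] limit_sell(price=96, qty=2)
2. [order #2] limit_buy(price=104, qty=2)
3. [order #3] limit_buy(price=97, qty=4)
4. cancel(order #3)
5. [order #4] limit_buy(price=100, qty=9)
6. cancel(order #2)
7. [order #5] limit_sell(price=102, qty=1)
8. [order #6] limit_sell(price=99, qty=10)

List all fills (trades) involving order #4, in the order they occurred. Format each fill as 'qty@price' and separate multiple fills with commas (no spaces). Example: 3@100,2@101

After op 1 [order #1] limit_sell(price=96, qty=2): fills=none; bids=[-] asks=[#1:2@96]
After op 2 [order #2] limit_buy(price=104, qty=2): fills=#2x#1:2@96; bids=[-] asks=[-]
After op 3 [order #3] limit_buy(price=97, qty=4): fills=none; bids=[#3:4@97] asks=[-]
After op 4 cancel(order #3): fills=none; bids=[-] asks=[-]
After op 5 [order #4] limit_buy(price=100, qty=9): fills=none; bids=[#4:9@100] asks=[-]
After op 6 cancel(order #2): fills=none; bids=[#4:9@100] asks=[-]
After op 7 [order #5] limit_sell(price=102, qty=1): fills=none; bids=[#4:9@100] asks=[#5:1@102]
After op 8 [order #6] limit_sell(price=99, qty=10): fills=#4x#6:9@100; bids=[-] asks=[#6:1@99 #5:1@102]

Answer: 9@100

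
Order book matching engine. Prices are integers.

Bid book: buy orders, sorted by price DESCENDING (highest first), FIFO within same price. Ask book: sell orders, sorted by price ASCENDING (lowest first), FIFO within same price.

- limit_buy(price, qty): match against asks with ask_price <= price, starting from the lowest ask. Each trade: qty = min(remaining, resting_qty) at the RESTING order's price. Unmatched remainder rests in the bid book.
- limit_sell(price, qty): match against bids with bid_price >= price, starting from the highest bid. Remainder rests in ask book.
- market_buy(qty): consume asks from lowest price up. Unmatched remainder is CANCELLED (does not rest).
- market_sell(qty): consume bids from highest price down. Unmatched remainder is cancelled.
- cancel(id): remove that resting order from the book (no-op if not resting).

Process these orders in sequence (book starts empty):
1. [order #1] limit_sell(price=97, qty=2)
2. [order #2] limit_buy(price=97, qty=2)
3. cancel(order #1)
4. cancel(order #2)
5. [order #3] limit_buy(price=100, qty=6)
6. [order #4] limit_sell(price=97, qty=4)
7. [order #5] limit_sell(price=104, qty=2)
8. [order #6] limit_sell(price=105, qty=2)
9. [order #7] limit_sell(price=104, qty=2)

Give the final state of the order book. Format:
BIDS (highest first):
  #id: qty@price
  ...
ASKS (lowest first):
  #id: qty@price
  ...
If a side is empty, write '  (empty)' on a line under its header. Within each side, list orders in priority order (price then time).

Answer: BIDS (highest first):
  #3: 2@100
ASKS (lowest first):
  #5: 2@104
  #7: 2@104
  #6: 2@105

Derivation:
After op 1 [order #1] limit_sell(price=97, qty=2): fills=none; bids=[-] asks=[#1:2@97]
After op 2 [order #2] limit_buy(price=97, qty=2): fills=#2x#1:2@97; bids=[-] asks=[-]
After op 3 cancel(order #1): fills=none; bids=[-] asks=[-]
After op 4 cancel(order #2): fills=none; bids=[-] asks=[-]
After op 5 [order #3] limit_buy(price=100, qty=6): fills=none; bids=[#3:6@100] asks=[-]
After op 6 [order #4] limit_sell(price=97, qty=4): fills=#3x#4:4@100; bids=[#3:2@100] asks=[-]
After op 7 [order #5] limit_sell(price=104, qty=2): fills=none; bids=[#3:2@100] asks=[#5:2@104]
After op 8 [order #6] limit_sell(price=105, qty=2): fills=none; bids=[#3:2@100] asks=[#5:2@104 #6:2@105]
After op 9 [order #7] limit_sell(price=104, qty=2): fills=none; bids=[#3:2@100] asks=[#5:2@104 #7:2@104 #6:2@105]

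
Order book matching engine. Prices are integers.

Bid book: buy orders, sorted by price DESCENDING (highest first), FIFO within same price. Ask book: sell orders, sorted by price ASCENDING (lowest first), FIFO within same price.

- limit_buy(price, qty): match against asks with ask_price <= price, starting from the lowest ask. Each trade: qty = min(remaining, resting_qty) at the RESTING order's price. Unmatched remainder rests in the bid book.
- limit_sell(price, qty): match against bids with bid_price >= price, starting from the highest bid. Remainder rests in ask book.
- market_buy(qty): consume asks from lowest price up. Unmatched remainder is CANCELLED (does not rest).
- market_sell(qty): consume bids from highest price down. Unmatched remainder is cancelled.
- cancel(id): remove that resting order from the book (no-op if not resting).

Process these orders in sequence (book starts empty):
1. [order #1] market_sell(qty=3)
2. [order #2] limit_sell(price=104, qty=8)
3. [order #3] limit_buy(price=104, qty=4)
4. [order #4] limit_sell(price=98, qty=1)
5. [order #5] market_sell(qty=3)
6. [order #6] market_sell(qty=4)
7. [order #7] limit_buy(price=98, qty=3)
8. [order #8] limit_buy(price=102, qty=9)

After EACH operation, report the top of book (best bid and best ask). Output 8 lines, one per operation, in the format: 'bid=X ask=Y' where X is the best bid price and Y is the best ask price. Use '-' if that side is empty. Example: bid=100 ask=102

Answer: bid=- ask=-
bid=- ask=104
bid=- ask=104
bid=- ask=98
bid=- ask=98
bid=- ask=98
bid=98 ask=104
bid=102 ask=104

Derivation:
After op 1 [order #1] market_sell(qty=3): fills=none; bids=[-] asks=[-]
After op 2 [order #2] limit_sell(price=104, qty=8): fills=none; bids=[-] asks=[#2:8@104]
After op 3 [order #3] limit_buy(price=104, qty=4): fills=#3x#2:4@104; bids=[-] asks=[#2:4@104]
After op 4 [order #4] limit_sell(price=98, qty=1): fills=none; bids=[-] asks=[#4:1@98 #2:4@104]
After op 5 [order #5] market_sell(qty=3): fills=none; bids=[-] asks=[#4:1@98 #2:4@104]
After op 6 [order #6] market_sell(qty=4): fills=none; bids=[-] asks=[#4:1@98 #2:4@104]
After op 7 [order #7] limit_buy(price=98, qty=3): fills=#7x#4:1@98; bids=[#7:2@98] asks=[#2:4@104]
After op 8 [order #8] limit_buy(price=102, qty=9): fills=none; bids=[#8:9@102 #7:2@98] asks=[#2:4@104]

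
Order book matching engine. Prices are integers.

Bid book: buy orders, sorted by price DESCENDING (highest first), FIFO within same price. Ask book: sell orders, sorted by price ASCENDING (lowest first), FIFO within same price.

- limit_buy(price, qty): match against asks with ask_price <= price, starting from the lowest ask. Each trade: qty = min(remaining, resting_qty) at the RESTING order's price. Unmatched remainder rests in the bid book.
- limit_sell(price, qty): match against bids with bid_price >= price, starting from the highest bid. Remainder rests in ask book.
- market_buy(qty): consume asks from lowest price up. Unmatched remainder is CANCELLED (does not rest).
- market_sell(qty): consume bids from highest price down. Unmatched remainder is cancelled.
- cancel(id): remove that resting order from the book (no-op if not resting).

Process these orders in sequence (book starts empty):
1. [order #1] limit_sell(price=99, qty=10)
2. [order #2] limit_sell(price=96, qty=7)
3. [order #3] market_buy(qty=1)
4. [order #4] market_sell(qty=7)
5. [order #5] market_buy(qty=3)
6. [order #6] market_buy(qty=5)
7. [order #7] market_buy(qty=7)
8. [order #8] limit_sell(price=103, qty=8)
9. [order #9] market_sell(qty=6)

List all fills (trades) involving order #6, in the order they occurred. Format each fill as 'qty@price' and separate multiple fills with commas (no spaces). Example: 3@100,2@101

Answer: 3@96,2@99

Derivation:
After op 1 [order #1] limit_sell(price=99, qty=10): fills=none; bids=[-] asks=[#1:10@99]
After op 2 [order #2] limit_sell(price=96, qty=7): fills=none; bids=[-] asks=[#2:7@96 #1:10@99]
After op 3 [order #3] market_buy(qty=1): fills=#3x#2:1@96; bids=[-] asks=[#2:6@96 #1:10@99]
After op 4 [order #4] market_sell(qty=7): fills=none; bids=[-] asks=[#2:6@96 #1:10@99]
After op 5 [order #5] market_buy(qty=3): fills=#5x#2:3@96; bids=[-] asks=[#2:3@96 #1:10@99]
After op 6 [order #6] market_buy(qty=5): fills=#6x#2:3@96 #6x#1:2@99; bids=[-] asks=[#1:8@99]
After op 7 [order #7] market_buy(qty=7): fills=#7x#1:7@99; bids=[-] asks=[#1:1@99]
After op 8 [order #8] limit_sell(price=103, qty=8): fills=none; bids=[-] asks=[#1:1@99 #8:8@103]
After op 9 [order #9] market_sell(qty=6): fills=none; bids=[-] asks=[#1:1@99 #8:8@103]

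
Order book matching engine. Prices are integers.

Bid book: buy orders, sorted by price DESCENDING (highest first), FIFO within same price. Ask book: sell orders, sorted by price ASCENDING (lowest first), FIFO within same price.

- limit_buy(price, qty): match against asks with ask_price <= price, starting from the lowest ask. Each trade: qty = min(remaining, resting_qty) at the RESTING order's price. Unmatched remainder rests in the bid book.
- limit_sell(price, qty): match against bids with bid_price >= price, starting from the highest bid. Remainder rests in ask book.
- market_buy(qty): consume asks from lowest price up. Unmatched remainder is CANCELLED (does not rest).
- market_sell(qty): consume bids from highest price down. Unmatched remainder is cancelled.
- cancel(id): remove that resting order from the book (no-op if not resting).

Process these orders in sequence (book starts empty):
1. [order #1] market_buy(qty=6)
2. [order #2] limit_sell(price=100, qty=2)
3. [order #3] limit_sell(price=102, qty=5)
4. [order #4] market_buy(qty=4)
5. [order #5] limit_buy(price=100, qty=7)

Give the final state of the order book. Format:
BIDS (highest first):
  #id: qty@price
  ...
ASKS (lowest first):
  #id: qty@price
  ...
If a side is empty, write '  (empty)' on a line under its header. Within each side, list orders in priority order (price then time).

Answer: BIDS (highest first):
  #5: 7@100
ASKS (lowest first):
  #3: 3@102

Derivation:
After op 1 [order #1] market_buy(qty=6): fills=none; bids=[-] asks=[-]
After op 2 [order #2] limit_sell(price=100, qty=2): fills=none; bids=[-] asks=[#2:2@100]
After op 3 [order #3] limit_sell(price=102, qty=5): fills=none; bids=[-] asks=[#2:2@100 #3:5@102]
After op 4 [order #4] market_buy(qty=4): fills=#4x#2:2@100 #4x#3:2@102; bids=[-] asks=[#3:3@102]
After op 5 [order #5] limit_buy(price=100, qty=7): fills=none; bids=[#5:7@100] asks=[#3:3@102]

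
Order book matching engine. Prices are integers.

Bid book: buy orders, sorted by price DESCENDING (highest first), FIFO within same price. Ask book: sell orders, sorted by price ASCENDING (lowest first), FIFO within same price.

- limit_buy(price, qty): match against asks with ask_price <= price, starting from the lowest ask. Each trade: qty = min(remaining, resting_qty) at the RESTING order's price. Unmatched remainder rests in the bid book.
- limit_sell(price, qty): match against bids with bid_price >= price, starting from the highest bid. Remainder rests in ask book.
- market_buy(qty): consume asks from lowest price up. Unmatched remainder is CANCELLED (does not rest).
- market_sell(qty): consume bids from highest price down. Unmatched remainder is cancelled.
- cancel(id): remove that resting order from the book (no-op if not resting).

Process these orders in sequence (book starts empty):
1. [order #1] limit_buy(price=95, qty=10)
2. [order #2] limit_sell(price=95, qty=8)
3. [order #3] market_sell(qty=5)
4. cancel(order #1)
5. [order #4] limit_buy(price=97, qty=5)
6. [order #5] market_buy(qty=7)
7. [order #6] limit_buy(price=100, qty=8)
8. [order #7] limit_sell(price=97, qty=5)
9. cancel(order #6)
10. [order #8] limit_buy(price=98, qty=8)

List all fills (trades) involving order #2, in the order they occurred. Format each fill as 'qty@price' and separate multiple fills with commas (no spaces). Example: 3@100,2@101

After op 1 [order #1] limit_buy(price=95, qty=10): fills=none; bids=[#1:10@95] asks=[-]
After op 2 [order #2] limit_sell(price=95, qty=8): fills=#1x#2:8@95; bids=[#1:2@95] asks=[-]
After op 3 [order #3] market_sell(qty=5): fills=#1x#3:2@95; bids=[-] asks=[-]
After op 4 cancel(order #1): fills=none; bids=[-] asks=[-]
After op 5 [order #4] limit_buy(price=97, qty=5): fills=none; bids=[#4:5@97] asks=[-]
After op 6 [order #5] market_buy(qty=7): fills=none; bids=[#4:5@97] asks=[-]
After op 7 [order #6] limit_buy(price=100, qty=8): fills=none; bids=[#6:8@100 #4:5@97] asks=[-]
After op 8 [order #7] limit_sell(price=97, qty=5): fills=#6x#7:5@100; bids=[#6:3@100 #4:5@97] asks=[-]
After op 9 cancel(order #6): fills=none; bids=[#4:5@97] asks=[-]
After op 10 [order #8] limit_buy(price=98, qty=8): fills=none; bids=[#8:8@98 #4:5@97] asks=[-]

Answer: 8@95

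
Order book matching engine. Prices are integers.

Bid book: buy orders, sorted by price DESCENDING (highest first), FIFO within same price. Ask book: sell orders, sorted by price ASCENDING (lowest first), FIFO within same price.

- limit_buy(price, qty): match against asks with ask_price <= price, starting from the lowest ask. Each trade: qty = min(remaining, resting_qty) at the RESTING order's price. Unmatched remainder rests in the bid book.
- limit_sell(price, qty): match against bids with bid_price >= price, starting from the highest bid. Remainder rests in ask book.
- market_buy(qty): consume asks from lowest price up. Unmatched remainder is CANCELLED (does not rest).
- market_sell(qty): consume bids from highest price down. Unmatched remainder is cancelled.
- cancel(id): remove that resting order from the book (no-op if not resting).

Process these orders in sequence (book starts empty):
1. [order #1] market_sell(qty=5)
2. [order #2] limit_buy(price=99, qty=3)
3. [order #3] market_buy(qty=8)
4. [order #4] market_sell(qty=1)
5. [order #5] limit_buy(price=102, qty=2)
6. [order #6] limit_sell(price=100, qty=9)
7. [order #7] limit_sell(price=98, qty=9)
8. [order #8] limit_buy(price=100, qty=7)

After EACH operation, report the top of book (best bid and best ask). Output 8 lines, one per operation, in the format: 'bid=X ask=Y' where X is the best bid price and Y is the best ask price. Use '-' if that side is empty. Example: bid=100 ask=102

After op 1 [order #1] market_sell(qty=5): fills=none; bids=[-] asks=[-]
After op 2 [order #2] limit_buy(price=99, qty=3): fills=none; bids=[#2:3@99] asks=[-]
After op 3 [order #3] market_buy(qty=8): fills=none; bids=[#2:3@99] asks=[-]
After op 4 [order #4] market_sell(qty=1): fills=#2x#4:1@99; bids=[#2:2@99] asks=[-]
After op 5 [order #5] limit_buy(price=102, qty=2): fills=none; bids=[#5:2@102 #2:2@99] asks=[-]
After op 6 [order #6] limit_sell(price=100, qty=9): fills=#5x#6:2@102; bids=[#2:2@99] asks=[#6:7@100]
After op 7 [order #7] limit_sell(price=98, qty=9): fills=#2x#7:2@99; bids=[-] asks=[#7:7@98 #6:7@100]
After op 8 [order #8] limit_buy(price=100, qty=7): fills=#8x#7:7@98; bids=[-] asks=[#6:7@100]

Answer: bid=- ask=-
bid=99 ask=-
bid=99 ask=-
bid=99 ask=-
bid=102 ask=-
bid=99 ask=100
bid=- ask=98
bid=- ask=100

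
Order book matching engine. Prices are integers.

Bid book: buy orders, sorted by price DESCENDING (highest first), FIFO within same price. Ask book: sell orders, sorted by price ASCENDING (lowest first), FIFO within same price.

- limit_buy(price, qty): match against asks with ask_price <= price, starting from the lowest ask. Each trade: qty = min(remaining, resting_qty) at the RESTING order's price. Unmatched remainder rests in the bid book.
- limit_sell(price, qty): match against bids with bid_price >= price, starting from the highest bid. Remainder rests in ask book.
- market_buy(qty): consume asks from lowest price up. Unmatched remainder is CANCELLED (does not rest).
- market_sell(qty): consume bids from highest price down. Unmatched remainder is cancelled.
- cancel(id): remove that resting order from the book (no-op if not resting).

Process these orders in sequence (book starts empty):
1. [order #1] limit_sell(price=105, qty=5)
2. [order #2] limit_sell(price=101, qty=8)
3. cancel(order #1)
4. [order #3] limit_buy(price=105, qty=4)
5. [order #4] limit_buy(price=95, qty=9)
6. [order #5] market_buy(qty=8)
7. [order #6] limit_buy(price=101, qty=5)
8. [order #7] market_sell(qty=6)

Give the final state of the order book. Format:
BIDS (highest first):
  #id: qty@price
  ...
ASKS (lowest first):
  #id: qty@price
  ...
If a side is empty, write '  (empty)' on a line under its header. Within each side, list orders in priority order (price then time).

Answer: BIDS (highest first):
  #4: 8@95
ASKS (lowest first):
  (empty)

Derivation:
After op 1 [order #1] limit_sell(price=105, qty=5): fills=none; bids=[-] asks=[#1:5@105]
After op 2 [order #2] limit_sell(price=101, qty=8): fills=none; bids=[-] asks=[#2:8@101 #1:5@105]
After op 3 cancel(order #1): fills=none; bids=[-] asks=[#2:8@101]
After op 4 [order #3] limit_buy(price=105, qty=4): fills=#3x#2:4@101; bids=[-] asks=[#2:4@101]
After op 5 [order #4] limit_buy(price=95, qty=9): fills=none; bids=[#4:9@95] asks=[#2:4@101]
After op 6 [order #5] market_buy(qty=8): fills=#5x#2:4@101; bids=[#4:9@95] asks=[-]
After op 7 [order #6] limit_buy(price=101, qty=5): fills=none; bids=[#6:5@101 #4:9@95] asks=[-]
After op 8 [order #7] market_sell(qty=6): fills=#6x#7:5@101 #4x#7:1@95; bids=[#4:8@95] asks=[-]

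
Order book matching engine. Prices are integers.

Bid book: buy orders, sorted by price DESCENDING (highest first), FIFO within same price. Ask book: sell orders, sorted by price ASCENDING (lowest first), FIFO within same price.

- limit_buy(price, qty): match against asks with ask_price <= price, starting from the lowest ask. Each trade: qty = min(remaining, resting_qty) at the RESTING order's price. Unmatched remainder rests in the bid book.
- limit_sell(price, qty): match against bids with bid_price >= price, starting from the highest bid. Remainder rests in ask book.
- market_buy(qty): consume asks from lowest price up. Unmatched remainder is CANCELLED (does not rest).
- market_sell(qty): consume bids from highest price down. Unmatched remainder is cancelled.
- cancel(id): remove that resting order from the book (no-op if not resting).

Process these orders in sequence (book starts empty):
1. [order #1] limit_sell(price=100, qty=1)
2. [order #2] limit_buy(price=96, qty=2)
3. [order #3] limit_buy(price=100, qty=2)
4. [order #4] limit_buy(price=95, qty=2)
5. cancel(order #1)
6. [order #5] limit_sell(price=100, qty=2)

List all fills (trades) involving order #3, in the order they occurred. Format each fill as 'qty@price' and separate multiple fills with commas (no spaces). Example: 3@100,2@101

Answer: 1@100,1@100

Derivation:
After op 1 [order #1] limit_sell(price=100, qty=1): fills=none; bids=[-] asks=[#1:1@100]
After op 2 [order #2] limit_buy(price=96, qty=2): fills=none; bids=[#2:2@96] asks=[#1:1@100]
After op 3 [order #3] limit_buy(price=100, qty=2): fills=#3x#1:1@100; bids=[#3:1@100 #2:2@96] asks=[-]
After op 4 [order #4] limit_buy(price=95, qty=2): fills=none; bids=[#3:1@100 #2:2@96 #4:2@95] asks=[-]
After op 5 cancel(order #1): fills=none; bids=[#3:1@100 #2:2@96 #4:2@95] asks=[-]
After op 6 [order #5] limit_sell(price=100, qty=2): fills=#3x#5:1@100; bids=[#2:2@96 #4:2@95] asks=[#5:1@100]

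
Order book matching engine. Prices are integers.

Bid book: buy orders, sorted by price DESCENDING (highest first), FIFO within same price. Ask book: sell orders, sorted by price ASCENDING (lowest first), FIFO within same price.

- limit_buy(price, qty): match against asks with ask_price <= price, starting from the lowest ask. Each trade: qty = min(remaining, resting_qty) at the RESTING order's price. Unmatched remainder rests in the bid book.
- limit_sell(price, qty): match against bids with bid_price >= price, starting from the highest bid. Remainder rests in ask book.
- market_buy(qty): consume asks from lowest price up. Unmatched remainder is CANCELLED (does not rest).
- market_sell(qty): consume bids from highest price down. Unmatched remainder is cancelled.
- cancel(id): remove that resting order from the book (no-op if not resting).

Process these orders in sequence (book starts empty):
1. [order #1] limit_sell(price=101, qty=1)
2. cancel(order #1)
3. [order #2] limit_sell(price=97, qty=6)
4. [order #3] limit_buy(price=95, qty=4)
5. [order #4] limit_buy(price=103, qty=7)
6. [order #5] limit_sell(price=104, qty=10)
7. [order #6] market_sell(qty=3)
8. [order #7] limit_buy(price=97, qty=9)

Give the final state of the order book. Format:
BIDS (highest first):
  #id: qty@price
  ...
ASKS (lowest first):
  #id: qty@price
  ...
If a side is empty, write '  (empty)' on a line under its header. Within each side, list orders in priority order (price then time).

Answer: BIDS (highest first):
  #7: 9@97
  #3: 2@95
ASKS (lowest first):
  #5: 10@104

Derivation:
After op 1 [order #1] limit_sell(price=101, qty=1): fills=none; bids=[-] asks=[#1:1@101]
After op 2 cancel(order #1): fills=none; bids=[-] asks=[-]
After op 3 [order #2] limit_sell(price=97, qty=6): fills=none; bids=[-] asks=[#2:6@97]
After op 4 [order #3] limit_buy(price=95, qty=4): fills=none; bids=[#3:4@95] asks=[#2:6@97]
After op 5 [order #4] limit_buy(price=103, qty=7): fills=#4x#2:6@97; bids=[#4:1@103 #3:4@95] asks=[-]
After op 6 [order #5] limit_sell(price=104, qty=10): fills=none; bids=[#4:1@103 #3:4@95] asks=[#5:10@104]
After op 7 [order #6] market_sell(qty=3): fills=#4x#6:1@103 #3x#6:2@95; bids=[#3:2@95] asks=[#5:10@104]
After op 8 [order #7] limit_buy(price=97, qty=9): fills=none; bids=[#7:9@97 #3:2@95] asks=[#5:10@104]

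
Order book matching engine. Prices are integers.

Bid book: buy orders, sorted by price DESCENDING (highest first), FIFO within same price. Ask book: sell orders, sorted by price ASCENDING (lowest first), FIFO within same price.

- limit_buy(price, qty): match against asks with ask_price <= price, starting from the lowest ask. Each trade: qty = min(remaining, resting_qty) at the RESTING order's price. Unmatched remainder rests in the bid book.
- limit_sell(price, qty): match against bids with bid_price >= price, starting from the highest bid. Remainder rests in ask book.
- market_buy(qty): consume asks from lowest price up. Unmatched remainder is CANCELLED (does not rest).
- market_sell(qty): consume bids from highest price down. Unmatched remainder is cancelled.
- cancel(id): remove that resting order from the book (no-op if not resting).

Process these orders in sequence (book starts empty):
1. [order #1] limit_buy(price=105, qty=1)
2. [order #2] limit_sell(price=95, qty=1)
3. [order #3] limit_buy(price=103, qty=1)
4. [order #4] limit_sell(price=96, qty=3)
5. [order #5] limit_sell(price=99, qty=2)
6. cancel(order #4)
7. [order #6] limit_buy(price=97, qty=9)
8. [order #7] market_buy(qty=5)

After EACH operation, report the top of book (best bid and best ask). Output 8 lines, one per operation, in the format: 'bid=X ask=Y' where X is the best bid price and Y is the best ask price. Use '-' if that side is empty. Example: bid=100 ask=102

Answer: bid=105 ask=-
bid=- ask=-
bid=103 ask=-
bid=- ask=96
bid=- ask=96
bid=- ask=99
bid=97 ask=99
bid=97 ask=-

Derivation:
After op 1 [order #1] limit_buy(price=105, qty=1): fills=none; bids=[#1:1@105] asks=[-]
After op 2 [order #2] limit_sell(price=95, qty=1): fills=#1x#2:1@105; bids=[-] asks=[-]
After op 3 [order #3] limit_buy(price=103, qty=1): fills=none; bids=[#3:1@103] asks=[-]
After op 4 [order #4] limit_sell(price=96, qty=3): fills=#3x#4:1@103; bids=[-] asks=[#4:2@96]
After op 5 [order #5] limit_sell(price=99, qty=2): fills=none; bids=[-] asks=[#4:2@96 #5:2@99]
After op 6 cancel(order #4): fills=none; bids=[-] asks=[#5:2@99]
After op 7 [order #6] limit_buy(price=97, qty=9): fills=none; bids=[#6:9@97] asks=[#5:2@99]
After op 8 [order #7] market_buy(qty=5): fills=#7x#5:2@99; bids=[#6:9@97] asks=[-]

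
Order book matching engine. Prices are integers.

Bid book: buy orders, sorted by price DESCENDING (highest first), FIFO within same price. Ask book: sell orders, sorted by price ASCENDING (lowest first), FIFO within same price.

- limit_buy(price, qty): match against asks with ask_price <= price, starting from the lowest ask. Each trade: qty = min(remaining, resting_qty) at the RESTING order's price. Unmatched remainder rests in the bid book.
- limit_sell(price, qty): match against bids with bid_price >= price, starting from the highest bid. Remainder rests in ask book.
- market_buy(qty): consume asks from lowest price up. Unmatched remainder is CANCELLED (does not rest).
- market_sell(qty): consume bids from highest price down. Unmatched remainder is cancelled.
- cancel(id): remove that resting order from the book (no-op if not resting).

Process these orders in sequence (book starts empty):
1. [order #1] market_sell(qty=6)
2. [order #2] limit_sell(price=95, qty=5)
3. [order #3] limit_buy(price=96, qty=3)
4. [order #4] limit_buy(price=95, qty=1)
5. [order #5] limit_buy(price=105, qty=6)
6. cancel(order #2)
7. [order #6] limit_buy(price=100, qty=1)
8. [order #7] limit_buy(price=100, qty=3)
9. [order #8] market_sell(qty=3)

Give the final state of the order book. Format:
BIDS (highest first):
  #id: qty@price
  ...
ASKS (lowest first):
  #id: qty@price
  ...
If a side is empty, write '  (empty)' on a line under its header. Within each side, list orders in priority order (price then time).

After op 1 [order #1] market_sell(qty=6): fills=none; bids=[-] asks=[-]
After op 2 [order #2] limit_sell(price=95, qty=5): fills=none; bids=[-] asks=[#2:5@95]
After op 3 [order #3] limit_buy(price=96, qty=3): fills=#3x#2:3@95; bids=[-] asks=[#2:2@95]
After op 4 [order #4] limit_buy(price=95, qty=1): fills=#4x#2:1@95; bids=[-] asks=[#2:1@95]
After op 5 [order #5] limit_buy(price=105, qty=6): fills=#5x#2:1@95; bids=[#5:5@105] asks=[-]
After op 6 cancel(order #2): fills=none; bids=[#5:5@105] asks=[-]
After op 7 [order #6] limit_buy(price=100, qty=1): fills=none; bids=[#5:5@105 #6:1@100] asks=[-]
After op 8 [order #7] limit_buy(price=100, qty=3): fills=none; bids=[#5:5@105 #6:1@100 #7:3@100] asks=[-]
After op 9 [order #8] market_sell(qty=3): fills=#5x#8:3@105; bids=[#5:2@105 #6:1@100 #7:3@100] asks=[-]

Answer: BIDS (highest first):
  #5: 2@105
  #6: 1@100
  #7: 3@100
ASKS (lowest first):
  (empty)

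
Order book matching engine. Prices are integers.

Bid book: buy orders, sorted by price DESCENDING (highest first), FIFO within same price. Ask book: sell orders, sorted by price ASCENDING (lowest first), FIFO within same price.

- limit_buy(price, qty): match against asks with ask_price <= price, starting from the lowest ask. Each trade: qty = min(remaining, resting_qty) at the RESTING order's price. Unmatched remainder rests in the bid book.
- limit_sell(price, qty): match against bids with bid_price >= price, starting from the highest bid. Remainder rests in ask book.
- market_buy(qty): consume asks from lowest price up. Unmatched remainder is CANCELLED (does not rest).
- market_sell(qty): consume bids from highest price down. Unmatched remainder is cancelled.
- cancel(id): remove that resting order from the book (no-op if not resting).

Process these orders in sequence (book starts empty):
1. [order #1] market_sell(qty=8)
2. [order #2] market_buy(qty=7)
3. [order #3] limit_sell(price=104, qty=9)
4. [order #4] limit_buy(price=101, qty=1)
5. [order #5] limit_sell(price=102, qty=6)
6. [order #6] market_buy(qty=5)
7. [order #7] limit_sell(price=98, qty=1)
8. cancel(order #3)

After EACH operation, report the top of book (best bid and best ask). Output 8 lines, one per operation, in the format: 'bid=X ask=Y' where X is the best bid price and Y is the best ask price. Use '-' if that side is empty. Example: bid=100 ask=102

After op 1 [order #1] market_sell(qty=8): fills=none; bids=[-] asks=[-]
After op 2 [order #2] market_buy(qty=7): fills=none; bids=[-] asks=[-]
After op 3 [order #3] limit_sell(price=104, qty=9): fills=none; bids=[-] asks=[#3:9@104]
After op 4 [order #4] limit_buy(price=101, qty=1): fills=none; bids=[#4:1@101] asks=[#3:9@104]
After op 5 [order #5] limit_sell(price=102, qty=6): fills=none; bids=[#4:1@101] asks=[#5:6@102 #3:9@104]
After op 6 [order #6] market_buy(qty=5): fills=#6x#5:5@102; bids=[#4:1@101] asks=[#5:1@102 #3:9@104]
After op 7 [order #7] limit_sell(price=98, qty=1): fills=#4x#7:1@101; bids=[-] asks=[#5:1@102 #3:9@104]
After op 8 cancel(order #3): fills=none; bids=[-] asks=[#5:1@102]

Answer: bid=- ask=-
bid=- ask=-
bid=- ask=104
bid=101 ask=104
bid=101 ask=102
bid=101 ask=102
bid=- ask=102
bid=- ask=102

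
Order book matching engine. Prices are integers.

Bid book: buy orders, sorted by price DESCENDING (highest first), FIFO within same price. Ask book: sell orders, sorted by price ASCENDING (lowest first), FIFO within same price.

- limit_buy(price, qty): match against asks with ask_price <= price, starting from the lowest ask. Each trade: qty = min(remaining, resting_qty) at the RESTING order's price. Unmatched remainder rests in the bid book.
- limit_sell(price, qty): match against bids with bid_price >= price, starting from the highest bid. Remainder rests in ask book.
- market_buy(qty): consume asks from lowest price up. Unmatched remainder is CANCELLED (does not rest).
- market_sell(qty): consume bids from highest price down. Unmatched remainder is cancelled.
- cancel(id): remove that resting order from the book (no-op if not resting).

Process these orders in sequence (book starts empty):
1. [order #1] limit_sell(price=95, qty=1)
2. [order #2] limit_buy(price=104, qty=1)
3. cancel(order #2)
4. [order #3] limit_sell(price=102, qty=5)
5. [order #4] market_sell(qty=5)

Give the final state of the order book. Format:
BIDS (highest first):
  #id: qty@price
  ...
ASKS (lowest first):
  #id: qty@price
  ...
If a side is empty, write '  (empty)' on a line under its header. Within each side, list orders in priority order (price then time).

Answer: BIDS (highest first):
  (empty)
ASKS (lowest first):
  #3: 5@102

Derivation:
After op 1 [order #1] limit_sell(price=95, qty=1): fills=none; bids=[-] asks=[#1:1@95]
After op 2 [order #2] limit_buy(price=104, qty=1): fills=#2x#1:1@95; bids=[-] asks=[-]
After op 3 cancel(order #2): fills=none; bids=[-] asks=[-]
After op 4 [order #3] limit_sell(price=102, qty=5): fills=none; bids=[-] asks=[#3:5@102]
After op 5 [order #4] market_sell(qty=5): fills=none; bids=[-] asks=[#3:5@102]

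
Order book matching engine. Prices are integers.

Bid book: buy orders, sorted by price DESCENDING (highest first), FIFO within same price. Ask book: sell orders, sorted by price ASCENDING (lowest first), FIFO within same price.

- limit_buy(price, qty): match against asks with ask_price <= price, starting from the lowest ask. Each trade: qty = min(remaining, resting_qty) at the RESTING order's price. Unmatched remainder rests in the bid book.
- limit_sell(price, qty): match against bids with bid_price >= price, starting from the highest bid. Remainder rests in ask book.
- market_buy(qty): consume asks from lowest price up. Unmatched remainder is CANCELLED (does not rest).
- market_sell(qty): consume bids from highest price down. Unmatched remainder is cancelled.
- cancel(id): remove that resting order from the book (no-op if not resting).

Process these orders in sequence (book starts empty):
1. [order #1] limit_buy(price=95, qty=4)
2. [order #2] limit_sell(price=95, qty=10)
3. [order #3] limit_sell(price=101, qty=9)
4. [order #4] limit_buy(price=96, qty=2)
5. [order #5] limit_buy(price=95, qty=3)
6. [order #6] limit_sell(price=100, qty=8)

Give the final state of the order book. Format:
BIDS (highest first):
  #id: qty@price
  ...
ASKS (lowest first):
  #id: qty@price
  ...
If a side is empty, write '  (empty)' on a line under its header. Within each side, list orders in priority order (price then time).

Answer: BIDS (highest first):
  (empty)
ASKS (lowest first):
  #2: 1@95
  #6: 8@100
  #3: 9@101

Derivation:
After op 1 [order #1] limit_buy(price=95, qty=4): fills=none; bids=[#1:4@95] asks=[-]
After op 2 [order #2] limit_sell(price=95, qty=10): fills=#1x#2:4@95; bids=[-] asks=[#2:6@95]
After op 3 [order #3] limit_sell(price=101, qty=9): fills=none; bids=[-] asks=[#2:6@95 #3:9@101]
After op 4 [order #4] limit_buy(price=96, qty=2): fills=#4x#2:2@95; bids=[-] asks=[#2:4@95 #3:9@101]
After op 5 [order #5] limit_buy(price=95, qty=3): fills=#5x#2:3@95; bids=[-] asks=[#2:1@95 #3:9@101]
After op 6 [order #6] limit_sell(price=100, qty=8): fills=none; bids=[-] asks=[#2:1@95 #6:8@100 #3:9@101]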